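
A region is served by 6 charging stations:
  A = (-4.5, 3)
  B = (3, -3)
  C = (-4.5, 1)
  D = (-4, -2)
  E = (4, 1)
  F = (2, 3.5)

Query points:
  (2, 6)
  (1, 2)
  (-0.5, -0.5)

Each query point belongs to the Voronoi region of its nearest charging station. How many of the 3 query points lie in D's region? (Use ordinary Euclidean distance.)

(2, 6) — d² to each: A:51.25, B:82, C:67.25, D:100, E:29, F:6.25 → nearest is F
(1, 2) — d² to each: A:31.25, B:29, C:31.25, D:41, E:10, F:3.25 → nearest is F
(-0.5, -0.5) — d² to each: A:28.25, B:18.5, C:18.25, D:14.5, E:22.5, F:22.25 → nearest is D
1 of the 3 points has D as nearest.

1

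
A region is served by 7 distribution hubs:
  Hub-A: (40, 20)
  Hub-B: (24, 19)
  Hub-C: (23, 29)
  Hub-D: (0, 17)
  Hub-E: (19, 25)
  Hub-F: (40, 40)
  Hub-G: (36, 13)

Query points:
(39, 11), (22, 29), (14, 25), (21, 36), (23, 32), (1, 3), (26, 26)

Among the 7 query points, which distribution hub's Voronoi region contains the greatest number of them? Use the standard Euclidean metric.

Hub-C

(39, 11) — d² to each: Hub-A:82, Hub-B:289, Hub-C:580, Hub-D:1557, Hub-E:596, Hub-F:842, Hub-G:13 → nearest is Hub-G
(22, 29) — d² to each: Hub-A:405, Hub-B:104, Hub-C:1, Hub-D:628, Hub-E:25, Hub-F:445, Hub-G:452 → nearest is Hub-C
(14, 25) — d² to each: Hub-A:701, Hub-B:136, Hub-C:97, Hub-D:260, Hub-E:25, Hub-F:901, Hub-G:628 → nearest is Hub-E
(21, 36) — d² to each: Hub-A:617, Hub-B:298, Hub-C:53, Hub-D:802, Hub-E:125, Hub-F:377, Hub-G:754 → nearest is Hub-C
(23, 32) — d² to each: Hub-A:433, Hub-B:170, Hub-C:9, Hub-D:754, Hub-E:65, Hub-F:353, Hub-G:530 → nearest is Hub-C
(1, 3) — d² to each: Hub-A:1810, Hub-B:785, Hub-C:1160, Hub-D:197, Hub-E:808, Hub-F:2890, Hub-G:1325 → nearest is Hub-D
(26, 26) — d² to each: Hub-A:232, Hub-B:53, Hub-C:18, Hub-D:757, Hub-E:50, Hub-F:392, Hub-G:269 → nearest is Hub-C
Tally — Hub-C:4, Hub-D:1, Hub-E:1, Hub-G:1. Hub-C captures the most (4).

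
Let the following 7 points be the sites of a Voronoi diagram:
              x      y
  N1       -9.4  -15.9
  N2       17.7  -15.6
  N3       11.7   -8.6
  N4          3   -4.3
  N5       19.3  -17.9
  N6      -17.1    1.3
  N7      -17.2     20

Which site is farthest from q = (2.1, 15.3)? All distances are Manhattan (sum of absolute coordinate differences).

d(q,N1) = |2.1−(-9.4)| + |15.3−(-15.9)| = 11.5 + 31.2 = 42.7
d(q,N2) = |2.1−17.7| + |15.3−(-15.6)| = 15.6 + 30.9 = 46.5
d(q,N3) = |2.1−11.7| + |15.3−(-8.6)| = 9.6 + 23.9 = 33.5
d(q,N4) = |2.1−3| + |15.3−(-4.3)| = 0.9 + 19.6 = 20.5
d(q,N5) = |2.1−19.3| + |15.3−(-17.9)| = 17.2 + 33.2 = 50.4
d(q,N6) = |2.1−(-17.1)| + |15.3−1.3| = 19.2 + 14 = 33.2
d(q,N7) = |2.1−(-17.2)| + |15.3−20| = 19.3 + 4.7 = 24
The largest is to N5.

N5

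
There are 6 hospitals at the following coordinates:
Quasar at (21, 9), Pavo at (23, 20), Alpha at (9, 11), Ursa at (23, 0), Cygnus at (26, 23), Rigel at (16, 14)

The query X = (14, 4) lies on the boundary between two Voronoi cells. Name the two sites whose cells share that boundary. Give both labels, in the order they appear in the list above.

Quasar and Alpha

Squared distances from X to each site:
d²(X, Quasar) = (14−21)² + (4−9)² = 49 + 25 = 74
d²(X, Pavo) = (14−23)² + (4−20)² = 81 + 256 = 337
d²(X, Alpha) = (14−9)² + (4−11)² = 25 + 49 = 74
d²(X, Ursa) = (14−23)² + (4−0)² = 81 + 16 = 97
d²(X, Cygnus) = (14−26)² + (4−23)² = 144 + 361 = 505
d²(X, Rigel) = (14−16)² + (4−14)² = 4 + 100 = 104
X is equidistant from Quasar and Alpha (both at squared distance 74), and every other site is strictly farther — so X lies on the Quasar–Alpha Voronoi edge.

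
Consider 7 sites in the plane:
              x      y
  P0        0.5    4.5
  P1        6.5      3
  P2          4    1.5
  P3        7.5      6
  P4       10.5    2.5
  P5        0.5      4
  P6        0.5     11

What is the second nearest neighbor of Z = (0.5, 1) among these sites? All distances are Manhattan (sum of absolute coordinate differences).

P0

d(Z,P0) = |0.5−0.5| + |1−4.5| = 0 + 3.5 = 3.5
d(Z,P1) = |0.5−6.5| + |1−3| = 6 + 2 = 8
d(Z,P2) = |0.5−4| + |1−1.5| = 3.5 + 0.5 = 4
d(Z,P3) = |0.5−7.5| + |1−6| = 7 + 5 = 12
d(Z,P4) = |0.5−10.5| + |1−2.5| = 10 + 1.5 = 11.5
d(Z,P5) = |0.5−0.5| + |1−4| = 0 + 3 = 3
d(Z,P6) = |0.5−0.5| + |1−11| = 0 + 10 = 10
Sorted ascending: P5, P0, P2, … — the second-nearest is P0.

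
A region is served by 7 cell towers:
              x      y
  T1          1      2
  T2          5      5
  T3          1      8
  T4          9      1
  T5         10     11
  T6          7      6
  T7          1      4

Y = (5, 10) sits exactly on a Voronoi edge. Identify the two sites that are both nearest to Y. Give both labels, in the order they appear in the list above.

Squared distances from Y to each site:
|YT1|² = (5−1)² + (10−2)² = 16 + 64 = 80
|YT2|² = (5−5)² + (10−5)² = 0 + 25 = 25
|YT3|² = (5−1)² + (10−8)² = 16 + 4 = 20
|YT4|² = (5−9)² + (10−1)² = 16 + 81 = 97
|YT5|² = (5−10)² + (10−11)² = 25 + 1 = 26
|YT6|² = (5−7)² + (10−6)² = 4 + 16 = 20
|YT7|² = (5−1)² + (10−4)² = 16 + 36 = 52
Y is equidistant from T3 and T6 (both at squared distance 20), and every other site is strictly farther — so Y lies on the T3–T6 Voronoi edge.

T3 and T6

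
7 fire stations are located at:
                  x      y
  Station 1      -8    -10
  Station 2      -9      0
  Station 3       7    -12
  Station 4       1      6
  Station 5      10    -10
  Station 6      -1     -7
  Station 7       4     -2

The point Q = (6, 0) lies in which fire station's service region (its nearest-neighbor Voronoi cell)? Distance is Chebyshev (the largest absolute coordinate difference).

Station 7

d(Q, Station 1) = max(14, 10) = 14
d(Q, Station 2) = max(15, 0) = 15
d(Q, Station 3) = max(1, 12) = 12
d(Q, Station 4) = max(5, 6) = 6
d(Q, Station 5) = max(4, 10) = 10
d(Q, Station 6) = max(7, 7) = 7
d(Q, Station 7) = max(2, 2) = 2
Station 7 is nearest.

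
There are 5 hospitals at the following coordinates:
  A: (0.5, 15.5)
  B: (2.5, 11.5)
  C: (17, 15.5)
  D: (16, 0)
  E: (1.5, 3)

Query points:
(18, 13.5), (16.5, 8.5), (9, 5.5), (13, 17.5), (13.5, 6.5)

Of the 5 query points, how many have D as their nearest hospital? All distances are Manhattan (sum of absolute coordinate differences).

(18, 13.5) — d to each: A:19.5, B:17.5, C:3, D:15.5, E:27 → nearest is C
(16.5, 8.5) — d to each: A:23, B:17, C:7.5, D:9, E:20.5 → nearest is C
(9, 5.5) — d to each: A:18.5, B:12.5, C:18, D:12.5, E:10 → nearest is E
(13, 17.5) — d to each: A:14.5, B:16.5, C:6, D:20.5, E:26 → nearest is C
(13.5, 6.5) — d to each: A:22, B:16, C:12.5, D:9, E:15.5 → nearest is D
1 of the 5 points has D as nearest.

1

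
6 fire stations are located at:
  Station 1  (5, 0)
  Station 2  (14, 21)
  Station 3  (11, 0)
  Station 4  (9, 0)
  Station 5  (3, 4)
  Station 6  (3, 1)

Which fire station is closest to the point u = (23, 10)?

Station 2

Squared Euclidean distances:
d²(u, Station 1) = (23−5)² + (10−0)² = 324 + 100 = 424
d²(u, Station 2) = (23−14)² + (10−21)² = 81 + 121 = 202
d²(u, Station 3) = (23−11)² + (10−0)² = 144 + 100 = 244
d²(u, Station 4) = (23−9)² + (10−0)² = 196 + 100 = 296
d²(u, Station 5) = (23−3)² + (10−4)² = 400 + 36 = 436
d²(u, Station 6) = (23−3)² + (10−1)² = 400 + 81 = 481
Minimum is at Station 2.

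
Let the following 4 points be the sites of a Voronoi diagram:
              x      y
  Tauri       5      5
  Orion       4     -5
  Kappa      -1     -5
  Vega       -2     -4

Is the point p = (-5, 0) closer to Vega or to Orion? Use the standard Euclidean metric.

Compare squared distances:
d²(p, Vega) = (-5−(-2))² + (0−(-4))² = 9 + 16 = 25
d²(p, Orion) = (-5−4)² + (0−(-5))² = 81 + 25 = 106
25 < 106, so Vega is closer.

Vega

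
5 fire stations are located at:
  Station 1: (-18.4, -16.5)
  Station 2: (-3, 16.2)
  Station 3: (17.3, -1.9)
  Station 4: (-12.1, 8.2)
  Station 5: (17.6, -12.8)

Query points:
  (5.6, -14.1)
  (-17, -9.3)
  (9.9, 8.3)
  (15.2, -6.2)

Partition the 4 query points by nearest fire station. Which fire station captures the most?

(5.6, -14.1) — d² to each: Station 1:581.76, Station 2:992.05, Station 3:285.73, Station 4:810.58, Station 5:145.69 → nearest is Station 5
(-17, -9.3) — d² to each: Station 1:53.8, Station 2:846.25, Station 3:1231.25, Station 4:330.26, Station 5:1209.41 → nearest is Station 1
(9.9, 8.3) — d² to each: Station 1:1415.93, Station 2:228.82, Station 3:158.8, Station 4:484.01, Station 5:504.5 → nearest is Station 3
(15.2, -6.2) — d² to each: Station 1:1235.05, Station 2:833, Station 3:22.9, Station 4:952.65, Station 5:49.32 → nearest is Station 3
Tally — Station 1:1, Station 3:2, Station 5:1. Station 3 captures the most (2).

Station 3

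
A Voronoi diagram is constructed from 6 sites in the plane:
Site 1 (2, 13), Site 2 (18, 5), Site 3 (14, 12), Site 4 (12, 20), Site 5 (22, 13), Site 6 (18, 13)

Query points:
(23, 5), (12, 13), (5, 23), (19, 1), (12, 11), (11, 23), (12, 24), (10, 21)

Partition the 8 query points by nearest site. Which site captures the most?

(23, 5) — d² to each: Site 1:505, Site 2:25, Site 3:130, Site 4:346, Site 5:65, Site 6:89 → nearest is Site 2
(12, 13) — d² to each: Site 1:100, Site 2:100, Site 3:5, Site 4:49, Site 5:100, Site 6:36 → nearest is Site 3
(5, 23) — d² to each: Site 1:109, Site 2:493, Site 3:202, Site 4:58, Site 5:389, Site 6:269 → nearest is Site 4
(19, 1) — d² to each: Site 1:433, Site 2:17, Site 3:146, Site 4:410, Site 5:153, Site 6:145 → nearest is Site 2
(12, 11) — d² to each: Site 1:104, Site 2:72, Site 3:5, Site 4:81, Site 5:104, Site 6:40 → nearest is Site 3
(11, 23) — d² to each: Site 1:181, Site 2:373, Site 3:130, Site 4:10, Site 5:221, Site 6:149 → nearest is Site 4
(12, 24) — d² to each: Site 1:221, Site 2:397, Site 3:148, Site 4:16, Site 5:221, Site 6:157 → nearest is Site 4
(10, 21) — d² to each: Site 1:128, Site 2:320, Site 3:97, Site 4:5, Site 5:208, Site 6:128 → nearest is Site 4
Tally — Site 2:2, Site 3:2, Site 4:4. Site 4 captures the most (4).

Site 4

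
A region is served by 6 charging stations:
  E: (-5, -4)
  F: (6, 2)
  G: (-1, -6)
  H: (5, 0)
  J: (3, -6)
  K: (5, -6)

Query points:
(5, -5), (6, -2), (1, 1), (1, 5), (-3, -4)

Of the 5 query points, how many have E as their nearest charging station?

(5, -5) — d² to each: E:101, F:50, G:37, H:25, J:5, K:1 → nearest is K
(6, -2) — d² to each: E:125, F:16, G:65, H:5, J:25, K:17 → nearest is H
(1, 1) — d² to each: E:61, F:26, G:53, H:17, J:53, K:65 → nearest is H
(1, 5) — d² to each: E:117, F:34, G:125, H:41, J:125, K:137 → nearest is F
(-3, -4) — d² to each: E:4, F:117, G:8, H:80, J:40, K:68 → nearest is E
1 of the 5 points has E as nearest.

1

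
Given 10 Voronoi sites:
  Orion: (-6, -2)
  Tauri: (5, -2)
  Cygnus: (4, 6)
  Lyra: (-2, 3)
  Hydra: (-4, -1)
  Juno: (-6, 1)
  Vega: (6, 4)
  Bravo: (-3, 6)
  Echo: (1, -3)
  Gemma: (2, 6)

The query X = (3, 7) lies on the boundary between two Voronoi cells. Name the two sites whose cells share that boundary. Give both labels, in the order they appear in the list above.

Cygnus and Gemma

Squared distances from X to each site:
d²(X, Orion) = (3−(-6))² + (7−(-2))² = 81 + 81 = 162
d²(X, Tauri) = (3−5)² + (7−(-2))² = 4 + 81 = 85
d²(X, Cygnus) = (3−4)² + (7−6)² = 1 + 1 = 2
d²(X, Lyra) = (3−(-2))² + (7−3)² = 25 + 16 = 41
d²(X, Hydra) = (3−(-4))² + (7−(-1))² = 49 + 64 = 113
d²(X, Juno) = (3−(-6))² + (7−1)² = 81 + 36 = 117
d²(X, Vega) = (3−6)² + (7−4)² = 9 + 9 = 18
d²(X, Bravo) = (3−(-3))² + (7−6)² = 36 + 1 = 37
d²(X, Echo) = (3−1)² + (7−(-3))² = 4 + 100 = 104
d²(X, Gemma) = (3−2)² + (7−6)² = 1 + 1 = 2
X is equidistant from Cygnus and Gemma (both at squared distance 2), and every other site is strictly farther — so X lies on the Cygnus–Gemma Voronoi edge.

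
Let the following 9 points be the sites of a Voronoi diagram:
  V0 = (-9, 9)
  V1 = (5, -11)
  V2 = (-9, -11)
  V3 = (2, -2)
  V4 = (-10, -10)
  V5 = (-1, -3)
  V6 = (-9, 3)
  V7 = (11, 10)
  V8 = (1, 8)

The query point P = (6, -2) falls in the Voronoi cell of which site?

Compare squared distances (the ordering matches that of the actual distances):
|PV0|² = (6−(-9))² + (-2−9)² = 225 + 121 = 346
|PV1|² = (6−5)² + (-2−(-11))² = 1 + 81 = 82
|PV2|² = (6−(-9))² + (-2−(-11))² = 225 + 81 = 306
|PV3|² = (6−2)² + (-2−(-2))² = 16 + 0 = 16
|PV4|² = (6−(-10))² + (-2−(-10))² = 256 + 64 = 320
|PV5|² = (6−(-1))² + (-2−(-3))² = 49 + 1 = 50
|PV6|² = (6−(-9))² + (-2−3)² = 225 + 25 = 250
|PV7|² = (6−11)² + (-2−10)² = 25 + 144 = 169
|PV8|² = (6−1)² + (-2−8)² = 25 + 100 = 125
Minimum is at V3.

V3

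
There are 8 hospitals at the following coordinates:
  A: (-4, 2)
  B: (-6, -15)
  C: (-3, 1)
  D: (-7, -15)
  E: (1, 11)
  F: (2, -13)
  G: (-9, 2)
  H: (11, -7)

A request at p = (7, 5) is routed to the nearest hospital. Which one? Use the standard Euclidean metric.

E

Squared Euclidean distances:
|pA|² = (7−(-4))² + (5−2)² = 121 + 9 = 130
|pB|² = (7−(-6))² + (5−(-15))² = 169 + 400 = 569
|pC|² = (7−(-3))² + (5−1)² = 100 + 16 = 116
|pD|² = (7−(-7))² + (5−(-15))² = 196 + 400 = 596
|pE|² = (7−1)² + (5−11)² = 36 + 36 = 72
|pF|² = (7−2)² + (5−(-13))² = 25 + 324 = 349
|pG|² = (7−(-9))² + (5−2)² = 256 + 9 = 265
|pH|² = (7−11)² + (5−(-7))² = 16 + 144 = 160
Minimum is at E.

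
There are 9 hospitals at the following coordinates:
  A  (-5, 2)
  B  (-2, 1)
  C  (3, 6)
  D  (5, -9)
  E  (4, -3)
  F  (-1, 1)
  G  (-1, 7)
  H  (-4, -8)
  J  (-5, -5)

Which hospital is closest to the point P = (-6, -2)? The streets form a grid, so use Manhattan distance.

J

d(P,A) = 1 + 4 = 5
d(P,B) = 4 + 3 = 7
d(P,C) = 9 + 8 = 17
d(P,D) = 11 + 7 = 18
d(P,E) = 10 + 1 = 11
d(P,F) = 5 + 3 = 8
d(P,G) = 5 + 9 = 14
d(P,H) = 2 + 6 = 8
d(P,J) = 1 + 3 = 4
J is nearest.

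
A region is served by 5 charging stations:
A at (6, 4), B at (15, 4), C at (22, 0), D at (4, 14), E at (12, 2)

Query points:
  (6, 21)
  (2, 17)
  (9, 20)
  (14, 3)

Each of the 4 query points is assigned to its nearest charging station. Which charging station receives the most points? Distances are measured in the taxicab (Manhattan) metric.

(6, 21) — d to each: A:17, B:26, C:37, D:9, E:25 → nearest is D
(2, 17) — d to each: A:17, B:26, C:37, D:5, E:25 → nearest is D
(9, 20) — d to each: A:19, B:22, C:33, D:11, E:21 → nearest is D
(14, 3) — d to each: A:9, B:2, C:11, D:21, E:3 → nearest is B
Tally — B:1, D:3. D captures the most (3).

D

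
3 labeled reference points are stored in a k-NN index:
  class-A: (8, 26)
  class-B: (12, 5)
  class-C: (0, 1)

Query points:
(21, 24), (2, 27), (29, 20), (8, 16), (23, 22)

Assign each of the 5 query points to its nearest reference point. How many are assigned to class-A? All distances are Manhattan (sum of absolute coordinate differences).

(21, 24) — d to each: class-A:15, class-B:28, class-C:44 → nearest is class-A
(2, 27) — d to each: class-A:7, class-B:32, class-C:28 → nearest is class-A
(29, 20) — d to each: class-A:27, class-B:32, class-C:48 → nearest is class-A
(8, 16) — d to each: class-A:10, class-B:15, class-C:23 → nearest is class-A
(23, 22) — d to each: class-A:19, class-B:28, class-C:44 → nearest is class-A
5 of the 5 points have class-A as nearest.

5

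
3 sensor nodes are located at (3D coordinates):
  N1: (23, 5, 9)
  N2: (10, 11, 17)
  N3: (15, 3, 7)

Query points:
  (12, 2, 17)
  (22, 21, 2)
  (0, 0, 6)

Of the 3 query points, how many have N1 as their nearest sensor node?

1

(12, 2, 17) — d² to each: N1:194, N2:85, N3:110 → nearest is N2
(22, 21, 2) — d² to each: N1:306, N2:469, N3:398 → nearest is N1
(0, 0, 6) — d² to each: N1:563, N2:342, N3:235 → nearest is N3
1 of the 3 points has N1 as nearest.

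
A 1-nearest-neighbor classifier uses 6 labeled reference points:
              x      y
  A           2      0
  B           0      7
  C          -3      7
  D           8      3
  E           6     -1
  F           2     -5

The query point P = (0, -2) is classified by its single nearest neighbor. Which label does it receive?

A

Since √ is increasing, it suffices to compare squared distances:
|PA|² = 4 + 4 = 8
|PB|² = 0 + 81 = 81
|PC|² = 9 + 81 = 90
|PD|² = 64 + 25 = 89
|PE|² = 36 + 1 = 37
|PF|² = 4 + 9 = 13
A is nearest.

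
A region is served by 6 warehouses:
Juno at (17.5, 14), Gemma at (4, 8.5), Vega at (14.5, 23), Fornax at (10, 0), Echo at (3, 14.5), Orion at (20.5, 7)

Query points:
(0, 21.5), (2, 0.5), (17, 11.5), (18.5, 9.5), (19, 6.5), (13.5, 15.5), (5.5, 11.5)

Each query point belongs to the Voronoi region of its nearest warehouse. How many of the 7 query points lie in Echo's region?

1

(0, 21.5) — d² to each: Juno:362.5, Gemma:185, Vega:212.5, Fornax:562.25, Echo:58, Orion:630.5 → nearest is Echo
(2, 0.5) — d² to each: Juno:422.5, Gemma:68, Vega:662.5, Fornax:64.25, Echo:197, Orion:384.5 → nearest is Fornax
(17, 11.5) — d² to each: Juno:6.5, Gemma:178, Vega:138.5, Fornax:181.25, Echo:205, Orion:32.5 → nearest is Juno
(18.5, 9.5) — d² to each: Juno:21.25, Gemma:211.25, Vega:198.25, Fornax:162.5, Echo:265.25, Orion:10.25 → nearest is Orion
(19, 6.5) — d² to each: Juno:58.5, Gemma:229, Vega:292.5, Fornax:123.25, Echo:320, Orion:2.5 → nearest is Orion
(13.5, 15.5) — d² to each: Juno:18.25, Gemma:139.25, Vega:57.25, Fornax:252.5, Echo:111.25, Orion:121.25 → nearest is Juno
(5.5, 11.5) — d² to each: Juno:150.25, Gemma:11.25, Vega:213.25, Fornax:152.5, Echo:15.25, Orion:245.25 → nearest is Gemma
1 of the 7 points has Echo as nearest.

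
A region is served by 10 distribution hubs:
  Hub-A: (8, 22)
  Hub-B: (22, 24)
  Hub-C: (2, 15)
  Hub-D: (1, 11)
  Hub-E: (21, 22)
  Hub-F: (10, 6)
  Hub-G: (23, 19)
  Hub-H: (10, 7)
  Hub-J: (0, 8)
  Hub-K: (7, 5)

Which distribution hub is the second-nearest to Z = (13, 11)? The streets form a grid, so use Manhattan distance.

d(Z, Hub-A) = 5 + 11 = 16
d(Z, Hub-B) = 9 + 13 = 22
d(Z, Hub-C) = 11 + 4 = 15
d(Z, Hub-D) = 12 + 0 = 12
d(Z, Hub-E) = 8 + 11 = 19
d(Z, Hub-F) = 3 + 5 = 8
d(Z, Hub-G) = 10 + 8 = 18
d(Z, Hub-H) = 3 + 4 = 7
d(Z, Hub-J) = 13 + 3 = 16
d(Z, Hub-K) = 6 + 6 = 12
Sorted ascending: Hub-H, Hub-F, Hub-D, … — the second-nearest is Hub-F.

Hub-F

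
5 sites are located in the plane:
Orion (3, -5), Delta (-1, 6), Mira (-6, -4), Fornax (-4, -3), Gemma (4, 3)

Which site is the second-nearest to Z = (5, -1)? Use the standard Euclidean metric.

Orion

Since √ is increasing, it suffices to compare squared distances:
d²(Z, Orion) = (5−3)² + (-1−(-5))² = 4 + 16 = 20
d²(Z, Delta) = (5−(-1))² + (-1−6)² = 36 + 49 = 85
d²(Z, Mira) = (5−(-6))² + (-1−(-4))² = 121 + 9 = 130
d²(Z, Fornax) = (5−(-4))² + (-1−(-3))² = 81 + 4 = 85
d²(Z, Gemma) = (5−4)² + (-1−3)² = 1 + 16 = 17
Sorted ascending: Gemma, Orion, Delta, … — the second-nearest is Orion.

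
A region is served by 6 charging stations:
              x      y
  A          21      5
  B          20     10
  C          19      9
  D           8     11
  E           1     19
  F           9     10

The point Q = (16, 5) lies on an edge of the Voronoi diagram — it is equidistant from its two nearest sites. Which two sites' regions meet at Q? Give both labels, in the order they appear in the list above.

A and C

Squared distances from Q to each site:
|QA|² = (16−21)² + (5−5)² = 25 + 0 = 25
|QB|² = (16−20)² + (5−10)² = 16 + 25 = 41
|QC|² = (16−19)² + (5−9)² = 9 + 16 = 25
|QD|² = (16−8)² + (5−11)² = 64 + 36 = 100
|QE|² = (16−1)² + (5−19)² = 225 + 196 = 421
|QF|² = (16−9)² + (5−10)² = 49 + 25 = 74
Q is equidistant from A and C (both at squared distance 25), and every other site is strictly farther — so Q lies on the A–C Voronoi edge.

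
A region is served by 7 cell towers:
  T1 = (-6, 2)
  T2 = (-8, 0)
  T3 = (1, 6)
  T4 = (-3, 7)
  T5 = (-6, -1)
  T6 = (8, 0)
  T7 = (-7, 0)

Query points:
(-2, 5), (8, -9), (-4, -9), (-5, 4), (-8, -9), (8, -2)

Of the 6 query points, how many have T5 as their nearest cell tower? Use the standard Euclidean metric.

(-2, 5) — d² to each: T1:25, T2:61, T3:10, T4:5, T5:52, T6:125, T7:50 → nearest is T4
(8, -9) — d² to each: T1:317, T2:337, T3:274, T4:377, T5:260, T6:81, T7:306 → nearest is T6
(-4, -9) — d² to each: T1:125, T2:97, T3:250, T4:257, T5:68, T6:225, T7:90 → nearest is T5
(-5, 4) — d² to each: T1:5, T2:25, T3:40, T4:13, T5:26, T6:185, T7:20 → nearest is T1
(-8, -9) — d² to each: T1:125, T2:81, T3:306, T4:281, T5:68, T6:337, T7:82 → nearest is T5
(8, -2) — d² to each: T1:212, T2:260, T3:113, T4:202, T5:197, T6:4, T7:229 → nearest is T6
2 of the 6 points have T5 as nearest.

2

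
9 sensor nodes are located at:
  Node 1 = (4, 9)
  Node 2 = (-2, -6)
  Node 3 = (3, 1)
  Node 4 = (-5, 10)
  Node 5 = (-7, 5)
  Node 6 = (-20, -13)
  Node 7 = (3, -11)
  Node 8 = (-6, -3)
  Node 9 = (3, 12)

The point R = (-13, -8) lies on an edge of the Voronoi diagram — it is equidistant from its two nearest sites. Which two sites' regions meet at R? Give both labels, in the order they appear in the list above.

Node 6 and Node 8

Squared distances from R to each site:
d²(R, Node 1) = (-13−4)² + (-8−9)² = 289 + 289 = 578
d²(R, Node 2) = (-13−(-2))² + (-8−(-6))² = 121 + 4 = 125
d²(R, Node 3) = (-13−3)² + (-8−1)² = 256 + 81 = 337
d²(R, Node 4) = (-13−(-5))² + (-8−10)² = 64 + 324 = 388
d²(R, Node 5) = (-13−(-7))² + (-8−5)² = 36 + 169 = 205
d²(R, Node 6) = (-13−(-20))² + (-8−(-13))² = 49 + 25 = 74
d²(R, Node 7) = (-13−3)² + (-8−(-11))² = 256 + 9 = 265
d²(R, Node 8) = (-13−(-6))² + (-8−(-3))² = 49 + 25 = 74
d²(R, Node 9) = (-13−3)² + (-8−12)² = 256 + 400 = 656
R is equidistant from Node 6 and Node 8 (both at squared distance 74), and every other site is strictly farther — so R lies on the Node 6–Node 8 Voronoi edge.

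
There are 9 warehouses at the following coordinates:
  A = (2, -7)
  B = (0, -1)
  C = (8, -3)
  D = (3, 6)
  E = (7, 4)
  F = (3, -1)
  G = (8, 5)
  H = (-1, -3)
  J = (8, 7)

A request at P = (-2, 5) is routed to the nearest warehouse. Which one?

Since √ is increasing, it suffices to compare squared distances:
|PA|² = 16 + 144 = 160
|PB|² = 4 + 36 = 40
|PC|² = 100 + 64 = 164
|PD|² = 25 + 1 = 26
|PE|² = 81 + 1 = 82
|PF|² = 25 + 36 = 61
|PG|² = 100 + 0 = 100
|PH|² = 1 + 64 = 65
|PJ|² = 100 + 4 = 104
The smallest is to D, so P lies in the Voronoi region of D.

D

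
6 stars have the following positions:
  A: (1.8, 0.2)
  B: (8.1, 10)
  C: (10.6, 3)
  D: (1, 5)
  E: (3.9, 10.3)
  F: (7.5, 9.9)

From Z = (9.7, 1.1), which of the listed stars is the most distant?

E

Squared Euclidean distances:
|ZA|² = (9.7−1.8)² + (1.1−0.2)² = 62.41 + 0.81 = 63.22
|ZB|² = (9.7−8.1)² + (1.1−10)² = 2.56 + 79.21 = 81.77
|ZC|² = (9.7−10.6)² + (1.1−3)² = 0.81 + 3.61 = 4.42
|ZD|² = (9.7−1)² + (1.1−5)² = 75.69 + 15.21 = 90.9
|ZE|² = (9.7−3.9)² + (1.1−10.3)² = 33.64 + 84.64 = 118.28
|ZF|² = (9.7−7.5)² + (1.1−9.9)² = 4.84 + 77.44 = 82.28
The largest is to E.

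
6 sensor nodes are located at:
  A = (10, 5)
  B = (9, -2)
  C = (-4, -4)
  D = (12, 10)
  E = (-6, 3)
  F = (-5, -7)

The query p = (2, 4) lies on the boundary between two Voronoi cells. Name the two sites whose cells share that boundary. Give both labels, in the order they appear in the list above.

A and E

Squared distances from p to each site:
|pA|² = 64 + 1 = 65
|pB|² = 49 + 36 = 85
|pC|² = 36 + 64 = 100
|pD|² = 100 + 36 = 136
|pE|² = 64 + 1 = 65
|pF|² = 49 + 121 = 170
p is equidistant from A and E (both at squared distance 65), and every other site is strictly farther — so p lies on the A–E Voronoi edge.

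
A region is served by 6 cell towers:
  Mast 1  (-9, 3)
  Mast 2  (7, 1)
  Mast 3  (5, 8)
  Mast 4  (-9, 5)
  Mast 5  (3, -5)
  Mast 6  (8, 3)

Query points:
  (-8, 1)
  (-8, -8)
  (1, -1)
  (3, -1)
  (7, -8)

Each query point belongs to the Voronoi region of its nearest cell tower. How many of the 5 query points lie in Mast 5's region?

(-8, 1) — d² to each: Mast 1:5, Mast 2:225, Mast 3:218, Mast 4:17, Mast 5:157, Mast 6:260 → nearest is Mast 1
(-8, -8) — d² to each: Mast 1:122, Mast 2:306, Mast 3:425, Mast 4:170, Mast 5:130, Mast 6:377 → nearest is Mast 1
(1, -1) — d² to each: Mast 1:116, Mast 2:40, Mast 3:97, Mast 4:136, Mast 5:20, Mast 6:65 → nearest is Mast 5
(3, -1) — d² to each: Mast 1:160, Mast 2:20, Mast 3:85, Mast 4:180, Mast 5:16, Mast 6:41 → nearest is Mast 5
(7, -8) — d² to each: Mast 1:377, Mast 2:81, Mast 3:260, Mast 4:425, Mast 5:25, Mast 6:122 → nearest is Mast 5
3 of the 5 points have Mast 5 as nearest.

3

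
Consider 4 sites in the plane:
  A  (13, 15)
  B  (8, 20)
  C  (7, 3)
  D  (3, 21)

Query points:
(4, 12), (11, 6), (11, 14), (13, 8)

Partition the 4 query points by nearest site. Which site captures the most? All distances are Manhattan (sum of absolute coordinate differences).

A

(4, 12) — d to each: A:12, B:12, C:12, D:10 → nearest is D
(11, 6) — d to each: A:11, B:17, C:7, D:23 → nearest is C
(11, 14) — d to each: A:3, B:9, C:15, D:15 → nearest is A
(13, 8) — d to each: A:7, B:17, C:11, D:23 → nearest is A
Tally — A:2, C:1, D:1. A captures the most (2).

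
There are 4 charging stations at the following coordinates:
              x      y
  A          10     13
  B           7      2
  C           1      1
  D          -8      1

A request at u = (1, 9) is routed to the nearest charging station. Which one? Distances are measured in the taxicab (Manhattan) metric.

C

d(u,A) = |1−10| + |9−13| = 9 + 4 = 13
d(u,B) = |1−7| + |9−2| = 6 + 7 = 13
d(u,C) = |1−1| + |9−1| = 0 + 8 = 8
d(u,D) = |1−(-8)| + |9−1| = 9 + 8 = 17
C is nearest.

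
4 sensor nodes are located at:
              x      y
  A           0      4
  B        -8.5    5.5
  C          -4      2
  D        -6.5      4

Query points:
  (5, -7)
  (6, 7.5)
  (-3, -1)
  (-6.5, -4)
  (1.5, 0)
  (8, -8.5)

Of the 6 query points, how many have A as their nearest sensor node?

(5, -7) — d² to each: A:146, B:338.5, C:162, D:253.25 → nearest is A
(6, 7.5) — d² to each: A:48.25, B:214.25, C:130.25, D:168.5 → nearest is A
(-3, -1) — d² to each: A:34, B:72.5, C:10, D:37.25 → nearest is C
(-6.5, -4) — d² to each: A:106.25, B:94.25, C:42.25, D:64 → nearest is C
(1.5, 0) — d² to each: A:18.25, B:130.25, C:34.25, D:80 → nearest is A
(8, -8.5) — d² to each: A:220.25, B:468.25, C:254.25, D:366.5 → nearest is A
4 of the 6 points have A as nearest.

4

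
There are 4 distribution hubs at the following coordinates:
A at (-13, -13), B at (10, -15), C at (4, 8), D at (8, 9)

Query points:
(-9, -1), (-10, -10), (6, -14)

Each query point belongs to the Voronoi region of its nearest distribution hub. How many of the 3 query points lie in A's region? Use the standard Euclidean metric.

(-9, -1) — d² to each: A:160, B:557, C:250, D:389 → nearest is A
(-10, -10) — d² to each: A:18, B:425, C:520, D:685 → nearest is A
(6, -14) — d² to each: A:362, B:17, C:488, D:533 → nearest is B
2 of the 3 points have A as nearest.

2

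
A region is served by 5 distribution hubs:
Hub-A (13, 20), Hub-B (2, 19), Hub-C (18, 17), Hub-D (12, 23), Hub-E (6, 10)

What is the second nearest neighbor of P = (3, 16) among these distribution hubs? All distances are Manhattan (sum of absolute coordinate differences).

d(P, Hub-A) = 10 + 4 = 14
d(P, Hub-B) = 1 + 3 = 4
d(P, Hub-C) = 15 + 1 = 16
d(P, Hub-D) = 9 + 7 = 16
d(P, Hub-E) = 3 + 6 = 9
Sorted ascending: Hub-B, Hub-E, Hub-A, … — the second-nearest is Hub-E.

Hub-E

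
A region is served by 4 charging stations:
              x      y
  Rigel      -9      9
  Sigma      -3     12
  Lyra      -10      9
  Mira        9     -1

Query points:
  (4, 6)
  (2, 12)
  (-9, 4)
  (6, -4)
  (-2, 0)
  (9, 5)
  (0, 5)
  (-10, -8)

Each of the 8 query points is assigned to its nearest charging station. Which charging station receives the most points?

(4, 6) — d² to each: Rigel:178, Sigma:85, Lyra:205, Mira:74 → nearest is Mira
(2, 12) — d² to each: Rigel:130, Sigma:25, Lyra:153, Mira:218 → nearest is Sigma
(-9, 4) — d² to each: Rigel:25, Sigma:100, Lyra:26, Mira:349 → nearest is Rigel
(6, -4) — d² to each: Rigel:394, Sigma:337, Lyra:425, Mira:18 → nearest is Mira
(-2, 0) — d² to each: Rigel:130, Sigma:145, Lyra:145, Mira:122 → nearest is Mira
(9, 5) — d² to each: Rigel:340, Sigma:193, Lyra:377, Mira:36 → nearest is Mira
(0, 5) — d² to each: Rigel:97, Sigma:58, Lyra:116, Mira:117 → nearest is Sigma
(-10, -8) — d² to each: Rigel:290, Sigma:449, Lyra:289, Mira:410 → nearest is Lyra
Tally — Rigel:1, Sigma:2, Lyra:1, Mira:4. Mira captures the most (4).

Mira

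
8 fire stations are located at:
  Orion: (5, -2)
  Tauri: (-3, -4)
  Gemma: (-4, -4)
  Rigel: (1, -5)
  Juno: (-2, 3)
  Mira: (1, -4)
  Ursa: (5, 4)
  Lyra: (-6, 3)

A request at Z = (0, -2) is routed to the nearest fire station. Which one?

Mira

Since √ is increasing, it suffices to compare squared distances:
d²(Z, Orion) = (0−5)² + (-2−(-2))² = 25 + 0 = 25
d²(Z, Tauri) = (0−(-3))² + (-2−(-4))² = 9 + 4 = 13
d²(Z, Gemma) = (0−(-4))² + (-2−(-4))² = 16 + 4 = 20
d²(Z, Rigel) = (0−1)² + (-2−(-5))² = 1 + 9 = 10
d²(Z, Juno) = (0−(-2))² + (-2−3)² = 4 + 25 = 29
d²(Z, Mira) = (0−1)² + (-2−(-4))² = 1 + 4 = 5
d²(Z, Ursa) = (0−5)² + (-2−4)² = 25 + 36 = 61
d²(Z, Lyra) = (0−(-6))² + (-2−3)² = 36 + 25 = 61
Mira is nearest.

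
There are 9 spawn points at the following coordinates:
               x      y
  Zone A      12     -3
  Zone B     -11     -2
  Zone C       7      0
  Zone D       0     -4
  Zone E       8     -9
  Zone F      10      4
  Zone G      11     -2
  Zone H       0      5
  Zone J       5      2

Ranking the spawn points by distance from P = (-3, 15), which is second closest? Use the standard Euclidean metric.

Zone J

Since √ is increasing, it suffices to compare squared distances:
d²(P, Zone A) = 225 + 324 = 549
d²(P, Zone B) = 64 + 289 = 353
d²(P, Zone C) = 100 + 225 = 325
d²(P, Zone D) = 9 + 361 = 370
d²(P, Zone E) = 121 + 576 = 697
d²(P, Zone F) = 169 + 121 = 290
d²(P, Zone G) = 196 + 289 = 485
d²(P, Zone H) = 9 + 100 = 109
d²(P, Zone J) = 64 + 169 = 233
Sorted ascending: Zone H, Zone J, Zone F, … — the second-nearest is Zone J.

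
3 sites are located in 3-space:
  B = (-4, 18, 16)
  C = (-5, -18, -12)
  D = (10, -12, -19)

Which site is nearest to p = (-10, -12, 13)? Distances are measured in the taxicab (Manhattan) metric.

C

d(p,B) = 6 + 30 + 3 = 39
d(p,C) = 5 + 6 + 25 = 36
d(p,D) = 20 + 0 + 32 = 52
Minimum is at C.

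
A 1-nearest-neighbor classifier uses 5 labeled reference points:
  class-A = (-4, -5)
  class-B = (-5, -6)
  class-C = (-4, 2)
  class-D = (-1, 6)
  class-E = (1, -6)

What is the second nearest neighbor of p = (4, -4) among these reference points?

class-A

Compare squared distances (the ordering matches that of the actual distances):
d²(p, class-A) = 64 + 1 = 65
d²(p, class-B) = 81 + 4 = 85
d²(p, class-C) = 64 + 36 = 100
d²(p, class-D) = 25 + 100 = 125
d²(p, class-E) = 9 + 4 = 13
Sorted ascending: class-E, class-A, class-B, … — the second-nearest is class-A.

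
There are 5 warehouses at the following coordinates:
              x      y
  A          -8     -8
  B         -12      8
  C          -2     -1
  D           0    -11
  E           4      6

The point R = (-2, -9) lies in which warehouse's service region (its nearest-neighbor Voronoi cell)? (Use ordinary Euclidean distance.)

D

Since √ is increasing, it suffices to compare squared distances:
|RA|² = 36 + 1 = 37
|RB|² = 100 + 289 = 389
|RC|² = 0 + 64 = 64
|RD|² = 4 + 4 = 8
|RE|² = 36 + 225 = 261
The smallest is to D, so R lies in the Voronoi region of D.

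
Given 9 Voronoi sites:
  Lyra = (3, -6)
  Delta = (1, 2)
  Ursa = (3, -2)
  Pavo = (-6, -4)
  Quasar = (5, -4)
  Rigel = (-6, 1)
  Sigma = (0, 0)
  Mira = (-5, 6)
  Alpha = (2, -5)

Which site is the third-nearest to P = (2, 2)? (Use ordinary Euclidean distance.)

Since √ is increasing, it suffices to compare squared distances:
d²(P, Lyra) = (2−3)² + (2−(-6))² = 1 + 64 = 65
d²(P, Delta) = (2−1)² + (2−2)² = 1 + 0 = 1
d²(P, Ursa) = (2−3)² + (2−(-2))² = 1 + 16 = 17
d²(P, Pavo) = (2−(-6))² + (2−(-4))² = 64 + 36 = 100
d²(P, Quasar) = (2−5)² + (2−(-4))² = 9 + 36 = 45
d²(P, Rigel) = (2−(-6))² + (2−1)² = 64 + 1 = 65
d²(P, Sigma) = (2−0)² + (2−0)² = 4 + 4 = 8
d²(P, Mira) = (2−(-5))² + (2−6)² = 49 + 16 = 65
d²(P, Alpha) = (2−2)² + (2−(-5))² = 0 + 49 = 49
Sorted ascending: Delta, Sigma, Ursa, Quasar, … — the third-nearest is Ursa.

Ursa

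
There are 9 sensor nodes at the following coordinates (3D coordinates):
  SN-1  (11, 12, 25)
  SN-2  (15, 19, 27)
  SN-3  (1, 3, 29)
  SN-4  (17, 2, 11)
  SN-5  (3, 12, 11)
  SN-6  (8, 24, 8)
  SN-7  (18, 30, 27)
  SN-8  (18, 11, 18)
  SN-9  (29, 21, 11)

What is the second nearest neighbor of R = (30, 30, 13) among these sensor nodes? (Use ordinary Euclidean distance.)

Since √ is increasing, it suffices to compare squared distances:
d²(R, SN-1) = (30−11)² + (30−12)² + (13−25)² = 361 + 324 + 144 = 829
d²(R, SN-2) = (30−15)² + (30−19)² + (13−27)² = 225 + 121 + 196 = 542
d²(R, SN-3) = (30−1)² + (30−3)² + (13−29)² = 841 + 729 + 256 = 1826
d²(R, SN-4) = (30−17)² + (30−2)² + (13−11)² = 169 + 784 + 4 = 957
d²(R, SN-5) = (30−3)² + (30−12)² + (13−11)² = 729 + 324 + 4 = 1057
d²(R, SN-6) = (30−8)² + (30−24)² + (13−8)² = 484 + 36 + 25 = 545
d²(R, SN-7) = (30−18)² + (30−30)² + (13−27)² = 144 + 0 + 196 = 340
d²(R, SN-8) = (30−18)² + (30−11)² + (13−18)² = 144 + 361 + 25 = 530
d²(R, SN-9) = (30−29)² + (30−21)² + (13−11)² = 1 + 81 + 4 = 86
Sorted ascending: SN-9, SN-7, SN-8, … — the second-nearest is SN-7.

SN-7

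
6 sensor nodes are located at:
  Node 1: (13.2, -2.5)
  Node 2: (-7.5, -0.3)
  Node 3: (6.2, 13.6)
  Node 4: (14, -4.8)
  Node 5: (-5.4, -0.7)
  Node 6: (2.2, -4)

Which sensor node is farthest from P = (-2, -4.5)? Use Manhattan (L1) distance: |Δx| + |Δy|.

Node 3

d(P, Node 1) = |-2−13.2| + |-4.5−(-2.5)| = 15.2 + 2 = 17.2
d(P, Node 2) = |-2−(-7.5)| + |-4.5−(-0.3)| = 5.5 + 4.2 = 9.7
d(P, Node 3) = |-2−6.2| + |-4.5−13.6| = 8.2 + 18.1 = 26.3
d(P, Node 4) = |-2−14| + |-4.5−(-4.8)| = 16 + 0.3 = 16.3
d(P, Node 5) = |-2−(-5.4)| + |-4.5−(-0.7)| = 3.4 + 3.8 = 7.2
d(P, Node 6) = |-2−2.2| + |-4.5−(-4)| = 4.2 + 0.5 = 4.7
The largest is to Node 3.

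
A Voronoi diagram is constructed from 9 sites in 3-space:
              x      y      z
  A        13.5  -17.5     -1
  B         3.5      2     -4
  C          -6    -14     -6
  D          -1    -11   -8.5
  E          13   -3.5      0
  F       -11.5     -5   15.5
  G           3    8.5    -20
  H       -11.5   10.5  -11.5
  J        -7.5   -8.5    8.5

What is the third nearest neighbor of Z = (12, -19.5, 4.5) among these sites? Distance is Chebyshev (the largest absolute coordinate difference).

E

d(Z,A) = max(1.5, 2, 5.5) = 5.5
d(Z,B) = max(8.5, 21.5, 8.5) = 21.5
d(Z,C) = max(18, 5.5, 10.5) = 18
d(Z,D) = max(13, 8.5, 13) = 13
d(Z,E) = max(1, 16, 4.5) = 16
d(Z,F) = max(23.5, 14.5, 11) = 23.5
d(Z,G) = max(9, 28, 24.5) = 28
d(Z,H) = max(23.5, 30, 16) = 30
d(Z,J) = max(19.5, 11, 4) = 19.5
Sorted ascending: A, D, E, C, … — the third-nearest is E.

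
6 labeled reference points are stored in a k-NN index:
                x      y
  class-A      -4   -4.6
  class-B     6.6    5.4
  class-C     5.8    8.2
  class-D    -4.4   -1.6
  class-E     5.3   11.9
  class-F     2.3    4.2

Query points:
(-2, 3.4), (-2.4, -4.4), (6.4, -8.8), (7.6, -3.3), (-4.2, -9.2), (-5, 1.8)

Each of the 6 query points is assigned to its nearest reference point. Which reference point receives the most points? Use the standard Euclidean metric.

class-A

(-2, 3.4) — d² to each: class-A:68, class-B:77.96, class-C:83.88, class-D:30.76, class-E:125.54, class-F:19.13 → nearest is class-F
(-2.4, -4.4) — d² to each: class-A:2.6, class-B:177.04, class-C:226, class-D:11.84, class-E:324.98, class-F:96.05 → nearest is class-A
(6.4, -8.8) — d² to each: class-A:125.8, class-B:201.68, class-C:289.36, class-D:168.48, class-E:429.7, class-F:185.81 → nearest is class-A
(7.6, -3.3) — d² to each: class-A:136.25, class-B:76.69, class-C:135.49, class-D:146.89, class-E:236.33, class-F:84.34 → nearest is class-B
(-4.2, -9.2) — d² to each: class-A:21.2, class-B:329.8, class-C:402.76, class-D:57.8, class-E:535.46, class-F:221.81 → nearest is class-A
(-5, 1.8) — d² to each: class-A:41.96, class-B:147.52, class-C:157.6, class-D:11.92, class-E:208.1, class-F:59.05 → nearest is class-D
Tally — class-A:3, class-B:1, class-D:1, class-F:1. class-A captures the most (3).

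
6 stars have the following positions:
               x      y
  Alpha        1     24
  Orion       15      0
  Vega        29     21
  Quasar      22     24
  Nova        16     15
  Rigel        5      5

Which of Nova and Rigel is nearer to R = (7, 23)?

Nova

Compare squared distances:
d²(R, Nova) = (7−16)² + (23−15)² = 81 + 64 = 145
d²(R, Rigel) = (7−5)² + (23−5)² = 4 + 324 = 328
145 < 328, so Nova is closer.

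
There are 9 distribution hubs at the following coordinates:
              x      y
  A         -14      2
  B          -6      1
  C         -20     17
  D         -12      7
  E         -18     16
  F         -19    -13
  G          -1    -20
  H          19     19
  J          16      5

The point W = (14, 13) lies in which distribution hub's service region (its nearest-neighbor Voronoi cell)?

H

Since √ is increasing, it suffices to compare squared distances:
|WA|² = (14−(-14))² + (13−2)² = 784 + 121 = 905
|WB|² = (14−(-6))² + (13−1)² = 400 + 144 = 544
|WC|² = (14−(-20))² + (13−17)² = 1156 + 16 = 1172
|WD|² = (14−(-12))² + (13−7)² = 676 + 36 = 712
|WE|² = (14−(-18))² + (13−16)² = 1024 + 9 = 1033
|WF|² = (14−(-19))² + (13−(-13))² = 1089 + 676 = 1765
|WG|² = (14−(-1))² + (13−(-20))² = 225 + 1089 = 1314
|WH|² = (14−19)² + (13−19)² = 25 + 36 = 61
|WJ|² = (14−16)² + (13−5)² = 4 + 64 = 68
Minimum is at H.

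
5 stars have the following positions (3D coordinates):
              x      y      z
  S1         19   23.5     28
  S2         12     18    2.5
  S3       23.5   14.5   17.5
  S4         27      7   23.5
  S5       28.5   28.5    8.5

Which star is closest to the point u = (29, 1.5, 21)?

Since √ is increasing, it suffices to compare squared distances:
|uS1|² = (29−19)² + (1.5−23.5)² + (21−28)² = 100 + 484 + 49 = 633
|uS2|² = (29−12)² + (1.5−18)² + (21−2.5)² = 289 + 272.25 + 342.25 = 903.5
|uS3|² = (29−23.5)² + (1.5−14.5)² + (21−17.5)² = 30.25 + 169 + 12.25 = 211.5
|uS4|² = (29−27)² + (1.5−7)² + (21−23.5)² = 4 + 30.25 + 6.25 = 40.5
|uS5|² = (29−28.5)² + (1.5−28.5)² + (21−8.5)² = 0.25 + 729 + 156.25 = 885.5
S4 is nearest.

S4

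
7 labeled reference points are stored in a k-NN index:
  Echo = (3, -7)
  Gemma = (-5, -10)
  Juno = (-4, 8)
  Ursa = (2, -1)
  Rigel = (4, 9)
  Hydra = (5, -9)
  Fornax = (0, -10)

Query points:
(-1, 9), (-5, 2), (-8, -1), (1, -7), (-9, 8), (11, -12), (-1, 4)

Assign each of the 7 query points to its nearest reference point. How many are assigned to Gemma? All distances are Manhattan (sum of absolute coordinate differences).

(-1, 9) — d to each: Echo:20, Gemma:23, Juno:4, Ursa:13, Rigel:5, Hydra:24, Fornax:20 → nearest is Juno
(-5, 2) — d to each: Echo:17, Gemma:12, Juno:7, Ursa:10, Rigel:16, Hydra:21, Fornax:17 → nearest is Juno
(-8, -1) — d to each: Echo:17, Gemma:12, Juno:13, Ursa:10, Rigel:22, Hydra:21, Fornax:17 → nearest is Ursa
(1, -7) — d to each: Echo:2, Gemma:9, Juno:20, Ursa:7, Rigel:19, Hydra:6, Fornax:4 → nearest is Echo
(-9, 8) — d to each: Echo:27, Gemma:22, Juno:5, Ursa:20, Rigel:14, Hydra:31, Fornax:27 → nearest is Juno
(11, -12) — d to each: Echo:13, Gemma:18, Juno:35, Ursa:20, Rigel:28, Hydra:9, Fornax:13 → nearest is Hydra
(-1, 4) — d to each: Echo:15, Gemma:18, Juno:7, Ursa:8, Rigel:10, Hydra:19, Fornax:15 → nearest is Juno
0 of the 7 points have Gemma as nearest.

0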